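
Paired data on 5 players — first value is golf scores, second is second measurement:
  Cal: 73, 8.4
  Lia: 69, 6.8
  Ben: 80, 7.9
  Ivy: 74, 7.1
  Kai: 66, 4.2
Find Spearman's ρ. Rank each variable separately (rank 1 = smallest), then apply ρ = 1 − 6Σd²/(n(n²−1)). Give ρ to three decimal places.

Ranks of variable 1: 3, 2, 5, 4, 1
Ranks of variable 2: 5, 2, 4, 3, 1
d = r₁ − r₂: -2, 0, 1, 1, 0
d²: 4, 0, 1, 1, 0; Σd² = 6
ρ = 1 − 6·6/(5·24) = 1 − 36/120 = 0.700

0.700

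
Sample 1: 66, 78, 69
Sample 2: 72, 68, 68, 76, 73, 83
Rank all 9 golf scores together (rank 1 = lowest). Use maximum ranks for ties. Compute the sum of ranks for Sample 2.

Sorted (ascending): 66, 68, 68, 69, 72, 73, 76, 78, 83
The 2 values of 68 occupy positions 2–3 → each gets rank 3.
Sample 2 values → pooled ranks: 72→5, 68→3, 68→3, 76→7, 73→6, 83→9
Rank sum = 5 + 3 + 3 + 7 + 6 + 9 = 33

33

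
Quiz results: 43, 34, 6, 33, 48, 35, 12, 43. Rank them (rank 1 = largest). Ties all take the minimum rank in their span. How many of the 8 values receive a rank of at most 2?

Sorted (descending): 48, 43, 43, 35, 34, 33, 12, 6
The 2 values of 43 occupy positions 2–3 → each gets rank 2.
Ranks ≤ 2: {1, 2, 2} → 3 values.

3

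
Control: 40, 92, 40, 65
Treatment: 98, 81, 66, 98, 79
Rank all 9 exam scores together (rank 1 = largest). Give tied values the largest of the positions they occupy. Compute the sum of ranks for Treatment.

Sorted (descending): 98, 98, 92, 81, 79, 66, 65, 40, 40
The 2 values of 98 occupy positions 1–2 → each gets rank 2.
The 2 values of 40 occupy positions 8–9 → each gets rank 9.
Treatment values → pooled ranks: 98→2, 81→4, 66→6, 98→2, 79→5
Rank sum = 2 + 4 + 6 + 2 + 5 = 19

19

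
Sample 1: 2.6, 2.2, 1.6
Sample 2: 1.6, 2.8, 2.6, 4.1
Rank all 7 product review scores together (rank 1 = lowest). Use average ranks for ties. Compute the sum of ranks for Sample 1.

9

Sorted (ascending): 1.6, 1.6, 2.2, 2.6, 2.6, 2.8, 4.1
The 2 values of 1.6 occupy positions 1–2 → average rank (1+2)/2 = 1.5.
The 2 values of 2.6 occupy positions 4–5 → average rank (4+5)/2 = 4.5.
Sample 1 values → pooled ranks: 2.6→4.5, 2.2→3, 1.6→1.5
Rank sum = 4.5 + 3 + 1.5 = 9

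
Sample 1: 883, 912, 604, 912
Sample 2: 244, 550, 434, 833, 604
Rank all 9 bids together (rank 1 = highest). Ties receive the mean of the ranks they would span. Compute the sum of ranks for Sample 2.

33.5

Sorted (descending): 912, 912, 883, 833, 604, 604, 550, 434, 244
The 2 values of 912 occupy positions 1–2 → average rank (1+2)/2 = 1.5.
The 2 values of 604 occupy positions 5–6 → average rank (5+6)/2 = 5.5.
Sample 2 values → pooled ranks: 244→9, 550→7, 434→8, 833→4, 604→5.5
Rank sum = 9 + 7 + 8 + 4 + 5.5 = 33.5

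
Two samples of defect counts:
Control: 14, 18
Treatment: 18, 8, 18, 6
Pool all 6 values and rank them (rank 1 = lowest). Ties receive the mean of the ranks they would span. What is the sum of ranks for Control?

Sorted (ascending): 6, 8, 14, 18, 18, 18
The 3 values of 18 occupy positions 4–6 → average rank 5.
Control values → pooled ranks: 14→3, 18→5
Rank sum = 3 + 5 = 8

8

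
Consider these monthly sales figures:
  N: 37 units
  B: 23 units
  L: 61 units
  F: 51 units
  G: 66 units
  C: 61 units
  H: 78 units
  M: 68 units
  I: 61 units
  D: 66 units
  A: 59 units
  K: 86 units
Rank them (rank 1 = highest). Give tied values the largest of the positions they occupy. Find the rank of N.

Sorted (descending): 86, 78, 68, 66, 66, 61, 61, 61, 59, 51, 37, 23
The 2 values of 66 occupy positions 4–5 → each gets rank 5.
The 3 values of 61 occupy positions 6–8 → each gets rank 8.
N has value 37 units → rank 11.

11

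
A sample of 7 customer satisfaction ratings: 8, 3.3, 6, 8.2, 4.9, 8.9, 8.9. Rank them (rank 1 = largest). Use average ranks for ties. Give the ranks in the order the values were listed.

4, 7, 5, 3, 6, 1.5, 1.5

Sorted (descending): 8.9, 8.9, 8.2, 8, 6, 4.9, 3.3
The 2 values of 8.9 occupy positions 1–2 → average rank (1+2)/2 = 1.5.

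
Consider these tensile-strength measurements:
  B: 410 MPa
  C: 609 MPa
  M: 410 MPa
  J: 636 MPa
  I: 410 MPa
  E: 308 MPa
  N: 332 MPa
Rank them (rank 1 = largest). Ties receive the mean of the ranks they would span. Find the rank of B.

4

Sorted (descending): 636, 609, 410, 410, 410, 332, 308
The 3 values of 410 occupy positions 3–5 → average rank 4.
B has value 410 MPa → rank 4.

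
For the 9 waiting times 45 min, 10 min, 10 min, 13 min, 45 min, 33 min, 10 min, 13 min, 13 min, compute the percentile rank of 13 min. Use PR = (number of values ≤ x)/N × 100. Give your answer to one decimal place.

N = 9.
Strictly below 13: 3. Equal to 13: 3.
PR = 6/9 × 100 = 66.7

66.7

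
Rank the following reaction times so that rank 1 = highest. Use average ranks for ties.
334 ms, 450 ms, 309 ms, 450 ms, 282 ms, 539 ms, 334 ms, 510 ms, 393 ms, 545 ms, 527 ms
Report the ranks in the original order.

8.5, 5.5, 10, 5.5, 11, 2, 8.5, 4, 7, 1, 3

Sorted (descending): 545, 539, 527, 510, 450, 450, 393, 334, 334, 309, 282
The 2 values of 450 occupy positions 5–6 → average rank (5+6)/2 = 5.5.
The 2 values of 334 occupy positions 8–9 → average rank (8+9)/2 = 8.5.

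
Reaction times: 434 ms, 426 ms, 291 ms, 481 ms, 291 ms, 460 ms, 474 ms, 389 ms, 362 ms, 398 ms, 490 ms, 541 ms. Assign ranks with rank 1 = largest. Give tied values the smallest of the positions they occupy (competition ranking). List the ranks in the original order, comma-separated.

6, 7, 11, 3, 11, 5, 4, 9, 10, 8, 2, 1

Sorted (descending): 541, 490, 481, 474, 460, 434, 426, 398, 389, 362, 291, 291
The 2 values of 291 occupy positions 11–12 → each gets rank 11.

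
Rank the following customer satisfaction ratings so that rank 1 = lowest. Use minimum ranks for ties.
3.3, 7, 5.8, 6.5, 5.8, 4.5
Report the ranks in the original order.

Sorted (ascending): 3.3, 4.5, 5.8, 5.8, 6.5, 7
The 2 values of 5.8 occupy positions 3–4 → each gets rank 3.

1, 6, 3, 5, 3, 2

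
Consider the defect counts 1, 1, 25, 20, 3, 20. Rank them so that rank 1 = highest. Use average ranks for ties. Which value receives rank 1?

Sorted (descending): 25, 20, 20, 3, 1, 1
The 2 values of 20 occupy positions 2–3 → average rank (2+3)/2 = 2.5.
The 2 values of 1 occupy positions 5–6 → average rank (5+6)/2 = 5.5.
Rank 1 → value 25.

25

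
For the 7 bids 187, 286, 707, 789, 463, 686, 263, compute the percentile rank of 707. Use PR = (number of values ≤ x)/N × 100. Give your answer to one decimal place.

85.7

N = 7.
Strictly below 707: 5. Equal to 707: 1.
PR = 6/7 × 100 = 85.7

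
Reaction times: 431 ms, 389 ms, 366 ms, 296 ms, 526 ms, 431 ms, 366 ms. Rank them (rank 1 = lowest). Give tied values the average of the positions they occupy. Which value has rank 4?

389

Sorted (ascending): 296, 366, 366, 389, 431, 431, 526
The 2 values of 366 occupy positions 2–3 → average rank (2+3)/2 = 2.5.
The 2 values of 431 occupy positions 5–6 → average rank (5+6)/2 = 5.5.
Rank 4 → value 389.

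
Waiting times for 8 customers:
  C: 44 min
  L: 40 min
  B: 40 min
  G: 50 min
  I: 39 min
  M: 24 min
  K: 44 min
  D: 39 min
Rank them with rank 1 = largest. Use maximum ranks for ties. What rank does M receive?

Sorted (descending): 50, 44, 44, 40, 40, 39, 39, 24
The 2 values of 44 occupy positions 2–3 → each gets rank 3.
The 2 values of 40 occupy positions 4–5 → each gets rank 5.
The 2 values of 39 occupy positions 6–7 → each gets rank 7.
M has value 24 min → rank 8.

8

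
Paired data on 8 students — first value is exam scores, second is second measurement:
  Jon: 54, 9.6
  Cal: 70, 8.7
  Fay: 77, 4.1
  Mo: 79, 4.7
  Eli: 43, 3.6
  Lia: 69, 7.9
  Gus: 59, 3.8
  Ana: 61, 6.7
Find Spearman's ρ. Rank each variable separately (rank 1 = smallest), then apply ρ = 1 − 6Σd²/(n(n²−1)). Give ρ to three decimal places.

Ranks of variable 1: 2, 6, 7, 8, 1, 5, 3, 4
Ranks of variable 2: 8, 7, 3, 4, 1, 6, 2, 5
d = r₁ − r₂: -6, -1, 4, 4, 0, -1, 1, -1
d²: 36, 1, 16, 16, 0, 1, 1, 1; Σd² = 72
ρ = 1 − 6·72/(8·63) = 1 − 432/504 = 0.143

0.143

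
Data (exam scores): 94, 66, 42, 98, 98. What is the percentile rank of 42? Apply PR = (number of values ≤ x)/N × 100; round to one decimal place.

20.0

N = 5.
Strictly below 42: 0. Equal to 42: 1.
PR = 1/5 × 100 = 20.0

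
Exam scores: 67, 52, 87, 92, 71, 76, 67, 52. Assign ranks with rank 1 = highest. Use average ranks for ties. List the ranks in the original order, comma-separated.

Sorted (descending): 92, 87, 76, 71, 67, 67, 52, 52
The 2 values of 67 occupy positions 5–6 → average rank (5+6)/2 = 5.5.
The 2 values of 52 occupy positions 7–8 → average rank (7+8)/2 = 7.5.

5.5, 7.5, 2, 1, 4, 3, 5.5, 7.5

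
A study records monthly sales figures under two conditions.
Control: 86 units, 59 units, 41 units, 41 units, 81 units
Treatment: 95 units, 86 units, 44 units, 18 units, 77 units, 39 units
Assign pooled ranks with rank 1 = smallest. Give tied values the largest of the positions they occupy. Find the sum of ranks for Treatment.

Sorted (ascending): 18, 39, 41, 41, 44, 59, 77, 81, 86, 86, 95
The 2 values of 41 occupy positions 3–4 → each gets rank 4.
The 2 values of 86 occupy positions 9–10 → each gets rank 10.
Treatment values → pooled ranks: 95→11, 86→10, 44→5, 18→1, 77→7, 39→2
Rank sum = 11 + 10 + 5 + 1 + 7 + 2 = 36

36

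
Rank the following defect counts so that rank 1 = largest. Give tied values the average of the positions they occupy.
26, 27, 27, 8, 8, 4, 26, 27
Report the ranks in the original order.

Sorted (descending): 27, 27, 27, 26, 26, 8, 8, 4
The 3 values of 27 occupy positions 1–3 → average rank 2.
The 2 values of 26 occupy positions 4–5 → average rank (4+5)/2 = 4.5.
The 2 values of 8 occupy positions 6–7 → average rank (6+7)/2 = 6.5.

4.5, 2, 2, 6.5, 6.5, 8, 4.5, 2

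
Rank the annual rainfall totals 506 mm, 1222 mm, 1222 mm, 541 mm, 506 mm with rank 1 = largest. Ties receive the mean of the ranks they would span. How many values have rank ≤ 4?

3

Sorted (descending): 1222, 1222, 541, 506, 506
The 2 values of 1222 occupy positions 1–2 → average rank (1+2)/2 = 1.5.
The 2 values of 506 occupy positions 4–5 → average rank (4+5)/2 = 4.5.
Ranks ≤ 4: {1.5, 1.5, 3} → 3 values.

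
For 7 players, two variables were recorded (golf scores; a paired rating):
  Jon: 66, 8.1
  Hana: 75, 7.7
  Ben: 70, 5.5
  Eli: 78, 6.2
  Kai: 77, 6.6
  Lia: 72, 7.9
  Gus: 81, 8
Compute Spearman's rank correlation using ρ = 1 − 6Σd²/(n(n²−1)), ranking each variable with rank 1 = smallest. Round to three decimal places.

Ranks of variable 1: 1, 4, 2, 6, 5, 3, 7
Ranks of variable 2: 7, 4, 1, 2, 3, 5, 6
d = r₁ − r₂: -6, 0, 1, 4, 2, -2, 1
d²: 36, 0, 1, 16, 4, 4, 1; Σd² = 62
ρ = 1 − 6·62/(7·48) = 1 − 372/336 = -0.107

-0.107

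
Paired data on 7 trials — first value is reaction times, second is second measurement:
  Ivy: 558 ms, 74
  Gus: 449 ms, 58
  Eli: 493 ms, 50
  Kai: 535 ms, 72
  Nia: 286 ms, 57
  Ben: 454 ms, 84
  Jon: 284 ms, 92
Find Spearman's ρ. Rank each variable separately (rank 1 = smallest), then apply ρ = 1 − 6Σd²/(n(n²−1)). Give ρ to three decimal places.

Ranks of variable 1: 7, 3, 5, 6, 2, 4, 1
Ranks of variable 2: 5, 3, 1, 4, 2, 6, 7
d = r₁ − r₂: 2, 0, 4, 2, 0, -2, -6
d²: 4, 0, 16, 4, 0, 4, 36; Σd² = 64
ρ = 1 − 6·64/(7·48) = 1 − 384/336 = -0.143

-0.143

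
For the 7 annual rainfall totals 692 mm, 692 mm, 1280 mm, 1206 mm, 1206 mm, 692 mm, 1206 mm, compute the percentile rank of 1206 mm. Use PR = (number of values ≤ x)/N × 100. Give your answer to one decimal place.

85.7

N = 7.
Strictly below 1206: 3. Equal to 1206: 3.
PR = 6/7 × 100 = 85.7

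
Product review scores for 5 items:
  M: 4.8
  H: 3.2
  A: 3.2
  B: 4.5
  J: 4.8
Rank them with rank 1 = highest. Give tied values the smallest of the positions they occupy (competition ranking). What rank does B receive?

3

Sorted (descending): 4.8, 4.8, 4.5, 3.2, 3.2
The 2 values of 4.8 occupy positions 1–2 → each gets rank 1.
The 2 values of 3.2 occupy positions 4–5 → each gets rank 4.
B has value 4.5 → rank 3.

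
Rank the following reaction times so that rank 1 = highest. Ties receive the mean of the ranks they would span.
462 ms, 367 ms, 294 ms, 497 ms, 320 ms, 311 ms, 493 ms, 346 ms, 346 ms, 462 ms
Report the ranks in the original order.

3.5, 5, 10, 1, 8, 9, 2, 6.5, 6.5, 3.5

Sorted (descending): 497, 493, 462, 462, 367, 346, 346, 320, 311, 294
The 2 values of 462 occupy positions 3–4 → average rank (3+4)/2 = 3.5.
The 2 values of 346 occupy positions 6–7 → average rank (6+7)/2 = 6.5.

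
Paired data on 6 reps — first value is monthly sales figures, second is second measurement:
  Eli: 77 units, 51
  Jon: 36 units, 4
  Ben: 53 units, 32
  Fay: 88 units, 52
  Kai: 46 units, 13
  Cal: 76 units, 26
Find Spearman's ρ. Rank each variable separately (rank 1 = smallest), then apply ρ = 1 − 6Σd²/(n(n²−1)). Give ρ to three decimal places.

0.943

Ranks of variable 1: 5, 1, 3, 6, 2, 4
Ranks of variable 2: 5, 1, 4, 6, 2, 3
d = r₁ − r₂: 0, 0, -1, 0, 0, 1
d²: 0, 0, 1, 0, 0, 1; Σd² = 2
ρ = 1 − 6·2/(6·35) = 1 − 12/210 = 0.943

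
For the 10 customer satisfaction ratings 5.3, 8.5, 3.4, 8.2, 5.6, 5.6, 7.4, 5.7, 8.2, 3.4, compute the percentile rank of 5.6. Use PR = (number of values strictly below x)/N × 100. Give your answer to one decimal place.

N = 10.
Strictly below 5.6: 3. Equal to 5.6: 2.
PR = 3/10 × 100 = 30.0

30.0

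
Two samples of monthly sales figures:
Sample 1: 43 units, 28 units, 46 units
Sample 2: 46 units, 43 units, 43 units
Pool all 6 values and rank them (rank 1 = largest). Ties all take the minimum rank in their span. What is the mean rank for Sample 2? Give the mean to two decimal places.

Sorted (descending): 46, 46, 43, 43, 43, 28
The 2 values of 46 occupy positions 1–2 → each gets rank 1.
The 3 values of 43 occupy positions 3–5 → each gets rank 3.
Sample 2 values → pooled ranks: 46→1, 43→3, 43→3
Mean rank = (1 + 3 + 3) / 3 = 2.33

2.33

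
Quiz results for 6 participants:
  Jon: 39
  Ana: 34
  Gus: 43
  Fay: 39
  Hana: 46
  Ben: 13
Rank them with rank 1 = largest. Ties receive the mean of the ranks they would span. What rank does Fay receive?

3.5

Sorted (descending): 46, 43, 39, 39, 34, 13
The 2 values of 39 occupy positions 3–4 → average rank (3+4)/2 = 3.5.
Fay has value 39 → rank 3.5.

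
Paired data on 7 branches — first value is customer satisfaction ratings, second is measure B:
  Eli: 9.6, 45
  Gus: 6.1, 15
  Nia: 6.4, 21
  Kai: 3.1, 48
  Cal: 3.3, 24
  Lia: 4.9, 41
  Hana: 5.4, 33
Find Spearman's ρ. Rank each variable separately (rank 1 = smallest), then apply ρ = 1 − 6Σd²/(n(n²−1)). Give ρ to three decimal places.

Ranks of variable 1: 7, 5, 6, 1, 2, 3, 4
Ranks of variable 2: 6, 1, 2, 7, 3, 5, 4
d = r₁ − r₂: 1, 4, 4, -6, -1, -2, 0
d²: 1, 16, 16, 36, 1, 4, 0; Σd² = 74
ρ = 1 − 6·74/(7·48) = 1 − 444/336 = -0.321

-0.321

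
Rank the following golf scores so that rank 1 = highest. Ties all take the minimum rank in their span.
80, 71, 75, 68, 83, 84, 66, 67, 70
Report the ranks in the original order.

Sorted (descending): 84, 83, 80, 75, 71, 70, 68, 67, 66
No ties — each value takes its position as its rank.

3, 5, 4, 7, 2, 1, 9, 8, 6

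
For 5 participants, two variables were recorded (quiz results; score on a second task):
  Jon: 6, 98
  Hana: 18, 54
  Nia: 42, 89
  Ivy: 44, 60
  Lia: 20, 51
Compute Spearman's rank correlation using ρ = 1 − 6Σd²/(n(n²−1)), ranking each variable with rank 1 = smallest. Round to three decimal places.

-0.200

Ranks of variable 1: 1, 2, 4, 5, 3
Ranks of variable 2: 5, 2, 4, 3, 1
d = r₁ − r₂: -4, 0, 0, 2, 2
d²: 16, 0, 0, 4, 4; Σd² = 24
ρ = 1 − 6·24/(5·24) = 1 − 144/120 = -0.200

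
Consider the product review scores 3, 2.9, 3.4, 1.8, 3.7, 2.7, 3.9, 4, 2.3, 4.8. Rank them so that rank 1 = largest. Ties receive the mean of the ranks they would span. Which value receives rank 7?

Sorted (descending): 4.8, 4, 3.9, 3.7, 3.4, 3, 2.9, 2.7, 2.3, 1.8
No ties — each value takes its position as its rank.
Rank 7 → value 2.9.

2.9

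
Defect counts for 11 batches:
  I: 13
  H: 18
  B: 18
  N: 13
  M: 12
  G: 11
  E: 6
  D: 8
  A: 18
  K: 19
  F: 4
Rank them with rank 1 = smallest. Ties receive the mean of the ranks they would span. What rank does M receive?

Sorted (ascending): 4, 6, 8, 11, 12, 13, 13, 18, 18, 18, 19
The 2 values of 13 occupy positions 6–7 → average rank (6+7)/2 = 6.5.
The 3 values of 18 occupy positions 8–10 → average rank 9.
M has value 12 → rank 5.

5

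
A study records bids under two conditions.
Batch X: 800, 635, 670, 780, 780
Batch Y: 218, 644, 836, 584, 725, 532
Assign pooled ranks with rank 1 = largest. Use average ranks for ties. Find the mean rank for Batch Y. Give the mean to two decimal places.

Sorted (descending): 836, 800, 780, 780, 725, 670, 644, 635, 584, 532, 218
The 2 values of 780 occupy positions 3–4 → average rank (3+4)/2 = 3.5.
Batch Y values → pooled ranks: 218→11, 644→7, 836→1, 584→9, 725→5, 532→10
Mean rank = (11 + 7 + 1 + 9 + 5 + 10) / 6 = 7.17

7.17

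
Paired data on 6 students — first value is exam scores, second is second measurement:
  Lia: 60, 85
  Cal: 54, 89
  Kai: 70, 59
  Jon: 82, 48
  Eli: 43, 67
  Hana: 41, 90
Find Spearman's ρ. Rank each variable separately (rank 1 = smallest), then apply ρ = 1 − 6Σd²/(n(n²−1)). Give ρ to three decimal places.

-0.829

Ranks of variable 1: 4, 3, 5, 6, 2, 1
Ranks of variable 2: 4, 5, 2, 1, 3, 6
d = r₁ − r₂: 0, -2, 3, 5, -1, -5
d²: 0, 4, 9, 25, 1, 25; Σd² = 64
ρ = 1 − 6·64/(6·35) = 1 − 384/210 = -0.829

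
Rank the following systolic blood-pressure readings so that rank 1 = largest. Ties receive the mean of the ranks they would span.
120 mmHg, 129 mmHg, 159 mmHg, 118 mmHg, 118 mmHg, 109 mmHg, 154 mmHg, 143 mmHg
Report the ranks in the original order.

5, 4, 1, 6.5, 6.5, 8, 2, 3

Sorted (descending): 159, 154, 143, 129, 120, 118, 118, 109
The 2 values of 118 occupy positions 6–7 → average rank (6+7)/2 = 6.5.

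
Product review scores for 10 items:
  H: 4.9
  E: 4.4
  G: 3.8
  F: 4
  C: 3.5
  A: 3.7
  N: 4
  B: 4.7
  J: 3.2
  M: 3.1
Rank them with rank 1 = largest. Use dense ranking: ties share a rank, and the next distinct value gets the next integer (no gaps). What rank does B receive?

2

Sorted (descending): 4.9, 4.7, 4.4, 4, 4, 3.8, 3.7, 3.5, 3.2, 3.1
The 2 values of 4 share dense rank 4.
Remaining distinct values take the next consecutive integers.
B has value 4.7 → rank 2.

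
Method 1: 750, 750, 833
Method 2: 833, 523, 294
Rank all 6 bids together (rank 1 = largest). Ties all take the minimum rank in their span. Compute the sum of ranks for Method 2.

Sorted (descending): 833, 833, 750, 750, 523, 294
The 2 values of 833 occupy positions 1–2 → each gets rank 1.
The 2 values of 750 occupy positions 3–4 → each gets rank 3.
Method 2 values → pooled ranks: 833→1, 523→5, 294→6
Rank sum = 1 + 5 + 6 = 12

12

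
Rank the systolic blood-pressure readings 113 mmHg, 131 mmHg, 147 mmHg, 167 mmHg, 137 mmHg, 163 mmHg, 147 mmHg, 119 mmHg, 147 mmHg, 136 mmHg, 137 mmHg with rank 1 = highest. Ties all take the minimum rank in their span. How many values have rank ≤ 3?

5

Sorted (descending): 167, 163, 147, 147, 147, 137, 137, 136, 131, 119, 113
The 3 values of 147 occupy positions 3–5 → each gets rank 3.
The 2 values of 137 occupy positions 6–7 → each gets rank 6.
Ranks ≤ 3: {1, 2, 3, 3, 3} → 5 values.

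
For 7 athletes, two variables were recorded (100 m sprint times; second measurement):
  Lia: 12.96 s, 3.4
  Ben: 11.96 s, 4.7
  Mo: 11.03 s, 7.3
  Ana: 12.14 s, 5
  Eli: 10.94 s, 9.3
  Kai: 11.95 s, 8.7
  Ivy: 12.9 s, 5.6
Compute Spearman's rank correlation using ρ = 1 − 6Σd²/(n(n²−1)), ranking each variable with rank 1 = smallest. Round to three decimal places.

Ranks of variable 1: 7, 4, 2, 5, 1, 3, 6
Ranks of variable 2: 1, 2, 5, 3, 7, 6, 4
d = r₁ − r₂: 6, 2, -3, 2, -6, -3, 2
d²: 36, 4, 9, 4, 36, 9, 4; Σd² = 102
ρ = 1 − 6·102/(7·48) = 1 − 612/336 = -0.821

-0.821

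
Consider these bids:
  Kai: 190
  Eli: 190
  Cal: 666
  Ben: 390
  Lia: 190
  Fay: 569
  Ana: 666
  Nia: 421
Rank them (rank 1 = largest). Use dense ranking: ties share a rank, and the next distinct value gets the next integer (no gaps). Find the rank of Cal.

1

Sorted (descending): 666, 666, 569, 421, 390, 190, 190, 190
The 2 values of 666 share dense rank 1.
The 3 values of 190 share dense rank 5.
Remaining distinct values take the next consecutive integers.
Cal has value 666 → rank 1.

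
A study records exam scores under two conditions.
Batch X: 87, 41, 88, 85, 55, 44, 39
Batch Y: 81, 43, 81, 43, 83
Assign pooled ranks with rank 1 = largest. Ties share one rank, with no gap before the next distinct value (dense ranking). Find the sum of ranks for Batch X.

38

Sorted (descending): 88, 87, 85, 83, 81, 81, 55, 44, 43, 43, 41, 39
The 2 values of 81 share dense rank 5.
The 2 values of 43 share dense rank 8.
Remaining distinct values take the next consecutive integers.
Batch X values → pooled ranks: 87→2, 41→9, 88→1, 85→3, 55→6, 44→7, 39→10
Rank sum = 2 + 9 + 1 + 3 + 6 + 7 + 10 = 38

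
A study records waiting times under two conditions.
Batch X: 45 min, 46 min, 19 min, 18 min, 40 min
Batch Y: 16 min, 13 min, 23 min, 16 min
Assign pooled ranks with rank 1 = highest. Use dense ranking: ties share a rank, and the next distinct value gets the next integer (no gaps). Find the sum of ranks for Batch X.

17

Sorted (descending): 46, 45, 40, 23, 19, 18, 16, 16, 13
The 2 values of 16 share dense rank 7.
Remaining distinct values take the next consecutive integers.
Batch X values → pooled ranks: 45→2, 46→1, 19→5, 18→6, 40→3
Rank sum = 2 + 1 + 5 + 6 + 3 = 17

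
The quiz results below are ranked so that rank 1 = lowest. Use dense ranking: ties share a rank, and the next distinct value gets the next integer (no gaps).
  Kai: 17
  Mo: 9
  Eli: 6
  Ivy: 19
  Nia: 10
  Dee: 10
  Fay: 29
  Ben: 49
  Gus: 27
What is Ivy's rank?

Sorted (ascending): 6, 9, 10, 10, 17, 19, 27, 29, 49
The 2 values of 10 share dense rank 3.
Remaining distinct values take the next consecutive integers.
Ivy has value 19 → rank 5.

5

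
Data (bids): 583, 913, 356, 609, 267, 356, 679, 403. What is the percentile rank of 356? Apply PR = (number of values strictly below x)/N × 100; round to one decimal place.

12.5

N = 8.
Strictly below 356: 1. Equal to 356: 2.
PR = 1/8 × 100 = 12.5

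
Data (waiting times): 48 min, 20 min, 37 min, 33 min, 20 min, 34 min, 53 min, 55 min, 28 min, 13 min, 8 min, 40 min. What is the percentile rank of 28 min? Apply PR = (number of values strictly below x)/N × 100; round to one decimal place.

33.3

N = 12.
Strictly below 28: 4. Equal to 28: 1.
PR = 4/12 × 100 = 33.3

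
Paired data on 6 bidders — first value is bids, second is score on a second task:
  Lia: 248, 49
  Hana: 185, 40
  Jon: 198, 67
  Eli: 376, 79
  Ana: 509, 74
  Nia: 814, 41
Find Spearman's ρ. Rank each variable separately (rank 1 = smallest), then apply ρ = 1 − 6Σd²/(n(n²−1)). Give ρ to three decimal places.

0.314

Ranks of variable 1: 3, 1, 2, 4, 5, 6
Ranks of variable 2: 3, 1, 4, 6, 5, 2
d = r₁ − r₂: 0, 0, -2, -2, 0, 4
d²: 0, 0, 4, 4, 0, 16; Σd² = 24
ρ = 1 − 6·24/(6·35) = 1 − 144/210 = 0.314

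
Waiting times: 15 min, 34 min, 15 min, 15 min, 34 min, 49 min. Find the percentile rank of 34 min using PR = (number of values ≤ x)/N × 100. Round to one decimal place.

N = 6.
Strictly below 34: 3. Equal to 34: 2.
PR = 5/6 × 100 = 83.3

83.3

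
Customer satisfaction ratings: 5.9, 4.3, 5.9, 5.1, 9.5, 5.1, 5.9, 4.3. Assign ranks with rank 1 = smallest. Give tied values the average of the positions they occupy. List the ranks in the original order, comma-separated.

6, 1.5, 6, 3.5, 8, 3.5, 6, 1.5

Sorted (ascending): 4.3, 4.3, 5.1, 5.1, 5.9, 5.9, 5.9, 9.5
The 2 values of 4.3 occupy positions 1–2 → average rank (1+2)/2 = 1.5.
The 2 values of 5.1 occupy positions 3–4 → average rank (3+4)/2 = 3.5.
The 3 values of 5.9 occupy positions 5–7 → average rank 6.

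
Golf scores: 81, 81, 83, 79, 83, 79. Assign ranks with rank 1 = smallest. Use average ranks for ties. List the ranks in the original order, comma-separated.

3.5, 3.5, 5.5, 1.5, 5.5, 1.5

Sorted (ascending): 79, 79, 81, 81, 83, 83
The 2 values of 79 occupy positions 1–2 → average rank (1+2)/2 = 1.5.
The 2 values of 81 occupy positions 3–4 → average rank (3+4)/2 = 3.5.
The 2 values of 83 occupy positions 5–6 → average rank (5+6)/2 = 5.5.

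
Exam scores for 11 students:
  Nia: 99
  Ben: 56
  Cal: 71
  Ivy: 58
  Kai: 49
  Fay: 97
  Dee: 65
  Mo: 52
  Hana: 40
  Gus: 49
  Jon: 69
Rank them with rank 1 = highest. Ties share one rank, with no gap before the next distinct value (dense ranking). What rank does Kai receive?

Sorted (descending): 99, 97, 71, 69, 65, 58, 56, 52, 49, 49, 40
The 2 values of 49 share dense rank 9.
Remaining distinct values take the next consecutive integers.
Kai has value 49 → rank 9.

9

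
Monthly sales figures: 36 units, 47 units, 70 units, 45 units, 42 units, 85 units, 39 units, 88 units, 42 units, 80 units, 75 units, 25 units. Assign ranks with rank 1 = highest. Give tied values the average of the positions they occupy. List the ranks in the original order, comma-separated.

Sorted (descending): 88, 85, 80, 75, 70, 47, 45, 42, 42, 39, 36, 25
The 2 values of 42 occupy positions 8–9 → average rank (8+9)/2 = 8.5.

11, 6, 5, 7, 8.5, 2, 10, 1, 8.5, 3, 4, 12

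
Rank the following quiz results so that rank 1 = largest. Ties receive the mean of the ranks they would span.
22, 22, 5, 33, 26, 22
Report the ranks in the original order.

Sorted (descending): 33, 26, 22, 22, 22, 5
The 3 values of 22 occupy positions 3–5 → average rank 4.

4, 4, 6, 1, 2, 4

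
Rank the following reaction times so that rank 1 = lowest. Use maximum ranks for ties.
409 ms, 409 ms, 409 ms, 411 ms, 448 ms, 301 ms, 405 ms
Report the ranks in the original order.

Sorted (ascending): 301, 405, 409, 409, 409, 411, 448
The 3 values of 409 occupy positions 3–5 → each gets rank 5.

5, 5, 5, 6, 7, 1, 2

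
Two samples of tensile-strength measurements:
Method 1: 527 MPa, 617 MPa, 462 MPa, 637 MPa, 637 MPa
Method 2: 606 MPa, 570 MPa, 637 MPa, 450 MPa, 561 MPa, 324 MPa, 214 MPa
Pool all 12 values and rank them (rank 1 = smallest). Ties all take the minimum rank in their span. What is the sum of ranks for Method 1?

Sorted (ascending): 214, 324, 450, 462, 527, 561, 570, 606, 617, 637, 637, 637
The 3 values of 637 occupy positions 10–12 → each gets rank 10.
Method 1 values → pooled ranks: 527→5, 617→9, 462→4, 637→10, 637→10
Rank sum = 5 + 9 + 4 + 10 + 10 = 38

38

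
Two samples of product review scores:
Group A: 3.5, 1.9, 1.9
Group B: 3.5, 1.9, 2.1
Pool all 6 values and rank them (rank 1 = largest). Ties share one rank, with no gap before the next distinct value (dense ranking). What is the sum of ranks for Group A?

7

Sorted (descending): 3.5, 3.5, 2.1, 1.9, 1.9, 1.9
The 2 values of 3.5 share dense rank 1.
The 3 values of 1.9 share dense rank 3.
Remaining distinct values take the next consecutive integers.
Group A values → pooled ranks: 3.5→1, 1.9→3, 1.9→3
Rank sum = 1 + 3 + 3 = 7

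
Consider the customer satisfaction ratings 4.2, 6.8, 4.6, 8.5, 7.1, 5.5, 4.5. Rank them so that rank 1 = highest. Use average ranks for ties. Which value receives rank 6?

Sorted (descending): 8.5, 7.1, 6.8, 5.5, 4.6, 4.5, 4.2
No ties — each value takes its position as its rank.
Rank 6 → value 4.5.

4.5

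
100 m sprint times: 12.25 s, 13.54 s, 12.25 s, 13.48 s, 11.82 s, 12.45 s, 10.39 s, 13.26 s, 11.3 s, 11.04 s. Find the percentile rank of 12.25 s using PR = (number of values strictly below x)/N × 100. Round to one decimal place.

N = 10.
Strictly below 12.25: 4. Equal to 12.25: 2.
PR = 4/10 × 100 = 40.0

40.0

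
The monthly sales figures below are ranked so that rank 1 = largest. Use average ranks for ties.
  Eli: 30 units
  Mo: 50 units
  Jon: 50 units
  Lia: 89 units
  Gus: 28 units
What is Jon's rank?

2.5

Sorted (descending): 89, 50, 50, 30, 28
The 2 values of 50 occupy positions 2–3 → average rank (2+3)/2 = 2.5.
Jon has value 50 units → rank 2.5.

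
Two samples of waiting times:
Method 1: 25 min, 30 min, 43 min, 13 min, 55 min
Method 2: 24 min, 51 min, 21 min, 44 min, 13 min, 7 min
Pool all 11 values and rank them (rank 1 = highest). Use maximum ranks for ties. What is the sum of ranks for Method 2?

Sorted (descending): 55, 51, 44, 43, 30, 25, 24, 21, 13, 13, 7
The 2 values of 13 occupy positions 9–10 → each gets rank 10.
Method 2 values → pooled ranks: 24→7, 51→2, 21→8, 44→3, 13→10, 7→11
Rank sum = 7 + 2 + 8 + 3 + 10 + 11 = 41

41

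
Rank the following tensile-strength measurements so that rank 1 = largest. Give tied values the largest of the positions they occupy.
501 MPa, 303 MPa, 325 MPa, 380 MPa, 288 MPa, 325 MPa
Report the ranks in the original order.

1, 5, 4, 2, 6, 4

Sorted (descending): 501, 380, 325, 325, 303, 288
The 2 values of 325 occupy positions 3–4 → each gets rank 4.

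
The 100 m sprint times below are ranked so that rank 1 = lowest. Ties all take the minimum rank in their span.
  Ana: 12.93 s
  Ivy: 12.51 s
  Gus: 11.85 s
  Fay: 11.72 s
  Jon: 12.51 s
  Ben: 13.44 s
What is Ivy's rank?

Sorted (ascending): 11.72, 11.85, 12.51, 12.51, 12.93, 13.44
The 2 values of 12.51 occupy positions 3–4 → each gets rank 3.
Ivy has value 12.51 s → rank 3.

3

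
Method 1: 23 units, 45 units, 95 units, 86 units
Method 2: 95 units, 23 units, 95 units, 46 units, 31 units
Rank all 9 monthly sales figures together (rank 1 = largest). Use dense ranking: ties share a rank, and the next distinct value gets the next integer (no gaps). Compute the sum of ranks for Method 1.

Sorted (descending): 95, 95, 95, 86, 46, 45, 31, 23, 23
The 3 values of 95 share dense rank 1.
The 2 values of 23 share dense rank 6.
Remaining distinct values take the next consecutive integers.
Method 1 values → pooled ranks: 23→6, 45→4, 95→1, 86→2
Rank sum = 6 + 4 + 1 + 2 = 13

13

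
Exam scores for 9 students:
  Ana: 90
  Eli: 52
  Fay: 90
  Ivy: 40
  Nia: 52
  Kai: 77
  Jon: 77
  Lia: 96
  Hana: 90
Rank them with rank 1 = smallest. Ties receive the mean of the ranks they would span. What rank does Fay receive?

Sorted (ascending): 40, 52, 52, 77, 77, 90, 90, 90, 96
The 2 values of 52 occupy positions 2–3 → average rank (2+3)/2 = 2.5.
The 2 values of 77 occupy positions 4–5 → average rank (4+5)/2 = 4.5.
The 3 values of 90 occupy positions 6–8 → average rank 7.
Fay has value 90 → rank 7.

7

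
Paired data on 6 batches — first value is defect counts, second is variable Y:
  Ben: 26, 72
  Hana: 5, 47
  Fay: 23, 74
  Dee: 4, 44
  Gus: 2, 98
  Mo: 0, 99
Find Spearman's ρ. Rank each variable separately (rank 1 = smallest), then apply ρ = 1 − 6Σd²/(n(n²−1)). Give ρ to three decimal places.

Ranks of variable 1: 6, 4, 5, 3, 2, 1
Ranks of variable 2: 3, 2, 4, 1, 5, 6
d = r₁ − r₂: 3, 2, 1, 2, -3, -5
d²: 9, 4, 1, 4, 9, 25; Σd² = 52
ρ = 1 − 6·52/(6·35) = 1 − 312/210 = -0.486

-0.486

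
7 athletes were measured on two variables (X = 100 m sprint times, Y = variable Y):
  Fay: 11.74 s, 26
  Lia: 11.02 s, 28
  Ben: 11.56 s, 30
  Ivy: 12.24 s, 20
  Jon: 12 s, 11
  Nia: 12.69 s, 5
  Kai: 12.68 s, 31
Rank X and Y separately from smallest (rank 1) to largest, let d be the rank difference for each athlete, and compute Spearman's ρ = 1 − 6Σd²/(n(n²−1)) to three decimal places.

Ranks of variable 1: 3, 1, 2, 5, 4, 7, 6
Ranks of variable 2: 4, 5, 6, 3, 2, 1, 7
d = r₁ − r₂: -1, -4, -4, 2, 2, 6, -1
d²: 1, 16, 16, 4, 4, 36, 1; Σd² = 78
ρ = 1 − 6·78/(7·48) = 1 − 468/336 = -0.393

-0.393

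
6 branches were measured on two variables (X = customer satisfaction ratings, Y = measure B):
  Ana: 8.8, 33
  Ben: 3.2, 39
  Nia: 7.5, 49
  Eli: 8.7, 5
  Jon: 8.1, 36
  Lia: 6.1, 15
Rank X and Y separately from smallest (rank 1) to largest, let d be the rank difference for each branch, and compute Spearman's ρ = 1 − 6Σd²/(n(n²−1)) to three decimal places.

-0.429

Ranks of variable 1: 6, 1, 3, 5, 4, 2
Ranks of variable 2: 3, 5, 6, 1, 4, 2
d = r₁ − r₂: 3, -4, -3, 4, 0, 0
d²: 9, 16, 9, 16, 0, 0; Σd² = 50
ρ = 1 − 6·50/(6·35) = 1 − 300/210 = -0.429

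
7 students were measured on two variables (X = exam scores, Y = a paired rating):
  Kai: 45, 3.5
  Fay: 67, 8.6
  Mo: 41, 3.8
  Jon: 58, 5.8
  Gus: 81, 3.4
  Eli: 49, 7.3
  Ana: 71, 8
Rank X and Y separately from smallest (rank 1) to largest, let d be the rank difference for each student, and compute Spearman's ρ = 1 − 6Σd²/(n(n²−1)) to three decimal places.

Ranks of variable 1: 2, 5, 1, 4, 7, 3, 6
Ranks of variable 2: 2, 7, 3, 4, 1, 5, 6
d = r₁ − r₂: 0, -2, -2, 0, 6, -2, 0
d²: 0, 4, 4, 0, 36, 4, 0; Σd² = 48
ρ = 1 − 6·48/(7·48) = 1 − 288/336 = 0.143

0.143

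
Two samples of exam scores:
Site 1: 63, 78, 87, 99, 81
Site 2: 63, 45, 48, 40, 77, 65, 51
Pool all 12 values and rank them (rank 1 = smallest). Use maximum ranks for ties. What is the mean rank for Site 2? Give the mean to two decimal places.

Sorted (ascending): 40, 45, 48, 51, 63, 63, 65, 77, 78, 81, 87, 99
The 2 values of 63 occupy positions 5–6 → each gets rank 6.
Site 2 values → pooled ranks: 63→6, 45→2, 48→3, 40→1, 77→8, 65→7, 51→4
Mean rank = (6 + 2 + 3 + 1 + 8 + 7 + 4) / 7 = 4.43

4.43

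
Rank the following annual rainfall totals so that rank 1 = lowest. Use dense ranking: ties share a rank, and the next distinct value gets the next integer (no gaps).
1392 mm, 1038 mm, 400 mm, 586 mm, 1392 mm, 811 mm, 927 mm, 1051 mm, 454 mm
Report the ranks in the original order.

8, 6, 1, 3, 8, 4, 5, 7, 2

Sorted (ascending): 400, 454, 586, 811, 927, 1038, 1051, 1392, 1392
The 2 values of 1392 share dense rank 8.
Remaining distinct values take the next consecutive integers.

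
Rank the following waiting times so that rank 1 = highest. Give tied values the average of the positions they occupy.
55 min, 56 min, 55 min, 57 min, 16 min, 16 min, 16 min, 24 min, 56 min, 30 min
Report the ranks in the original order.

4.5, 2.5, 4.5, 1, 9, 9, 9, 7, 2.5, 6

Sorted (descending): 57, 56, 56, 55, 55, 30, 24, 16, 16, 16
The 2 values of 56 occupy positions 2–3 → average rank (2+3)/2 = 2.5.
The 2 values of 55 occupy positions 4–5 → average rank (4+5)/2 = 4.5.
The 3 values of 16 occupy positions 8–10 → average rank 9.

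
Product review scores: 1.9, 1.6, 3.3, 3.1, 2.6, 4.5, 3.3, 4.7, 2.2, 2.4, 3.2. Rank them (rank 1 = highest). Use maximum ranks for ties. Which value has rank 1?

4.7

Sorted (descending): 4.7, 4.5, 3.3, 3.3, 3.2, 3.1, 2.6, 2.4, 2.2, 1.9, 1.6
The 2 values of 3.3 occupy positions 3–4 → each gets rank 4.
Rank 1 → value 4.7.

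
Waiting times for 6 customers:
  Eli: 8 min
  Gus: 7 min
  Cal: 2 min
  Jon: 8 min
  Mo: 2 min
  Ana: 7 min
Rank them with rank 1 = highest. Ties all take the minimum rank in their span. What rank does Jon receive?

1

Sorted (descending): 8, 8, 7, 7, 2, 2
The 2 values of 8 occupy positions 1–2 → each gets rank 1.
The 2 values of 7 occupy positions 3–4 → each gets rank 3.
The 2 values of 2 occupy positions 5–6 → each gets rank 5.
Jon has value 8 min → rank 1.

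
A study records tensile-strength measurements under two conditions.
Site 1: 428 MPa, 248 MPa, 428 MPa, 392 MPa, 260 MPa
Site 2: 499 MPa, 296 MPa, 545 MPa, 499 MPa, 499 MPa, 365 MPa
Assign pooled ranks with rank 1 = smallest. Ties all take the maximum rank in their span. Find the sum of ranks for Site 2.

Sorted (ascending): 248, 260, 296, 365, 392, 428, 428, 499, 499, 499, 545
The 2 values of 428 occupy positions 6–7 → each gets rank 7.
The 3 values of 499 occupy positions 8–10 → each gets rank 10.
Site 2 values → pooled ranks: 499→10, 296→3, 545→11, 499→10, 499→10, 365→4
Rank sum = 10 + 3 + 11 + 10 + 10 + 4 = 48

48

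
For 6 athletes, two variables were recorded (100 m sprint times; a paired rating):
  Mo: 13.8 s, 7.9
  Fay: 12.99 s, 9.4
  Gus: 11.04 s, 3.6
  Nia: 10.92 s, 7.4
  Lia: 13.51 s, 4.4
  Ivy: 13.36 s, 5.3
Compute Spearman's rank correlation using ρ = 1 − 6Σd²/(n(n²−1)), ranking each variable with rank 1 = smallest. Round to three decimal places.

Ranks of variable 1: 6, 3, 2, 1, 5, 4
Ranks of variable 2: 5, 6, 1, 4, 2, 3
d = r₁ − r₂: 1, -3, 1, -3, 3, 1
d²: 1, 9, 1, 9, 9, 1; Σd² = 30
ρ = 1 − 6·30/(6·35) = 1 − 180/210 = 0.143

0.143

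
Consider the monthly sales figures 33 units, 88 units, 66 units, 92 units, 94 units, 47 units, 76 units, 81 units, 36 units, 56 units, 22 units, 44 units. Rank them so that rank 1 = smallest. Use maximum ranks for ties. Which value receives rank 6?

56

Sorted (ascending): 22, 33, 36, 44, 47, 56, 66, 76, 81, 88, 92, 94
No ties — each value takes its position as its rank.
Rank 6 → value 56.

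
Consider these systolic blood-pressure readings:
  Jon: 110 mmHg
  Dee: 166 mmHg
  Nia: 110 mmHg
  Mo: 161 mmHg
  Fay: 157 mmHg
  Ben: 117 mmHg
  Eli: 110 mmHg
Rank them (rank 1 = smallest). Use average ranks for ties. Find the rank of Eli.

2

Sorted (ascending): 110, 110, 110, 117, 157, 161, 166
The 3 values of 110 occupy positions 1–3 → average rank 2.
Eli has value 110 mmHg → rank 2.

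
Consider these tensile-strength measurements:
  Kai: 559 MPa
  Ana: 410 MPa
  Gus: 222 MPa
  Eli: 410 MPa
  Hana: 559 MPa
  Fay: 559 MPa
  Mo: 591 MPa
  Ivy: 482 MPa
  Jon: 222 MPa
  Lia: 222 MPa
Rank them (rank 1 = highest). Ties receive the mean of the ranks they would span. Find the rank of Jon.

Sorted (descending): 591, 559, 559, 559, 482, 410, 410, 222, 222, 222
The 3 values of 559 occupy positions 2–4 → average rank 3.
The 2 values of 410 occupy positions 6–7 → average rank (6+7)/2 = 6.5.
The 3 values of 222 occupy positions 8–10 → average rank 9.
Jon has value 222 MPa → rank 9.

9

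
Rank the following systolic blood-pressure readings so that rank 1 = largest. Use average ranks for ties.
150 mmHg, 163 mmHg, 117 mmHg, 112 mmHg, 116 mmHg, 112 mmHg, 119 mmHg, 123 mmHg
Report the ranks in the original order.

2, 1, 5, 7.5, 6, 7.5, 4, 3

Sorted (descending): 163, 150, 123, 119, 117, 116, 112, 112
The 2 values of 112 occupy positions 7–8 → average rank (7+8)/2 = 7.5.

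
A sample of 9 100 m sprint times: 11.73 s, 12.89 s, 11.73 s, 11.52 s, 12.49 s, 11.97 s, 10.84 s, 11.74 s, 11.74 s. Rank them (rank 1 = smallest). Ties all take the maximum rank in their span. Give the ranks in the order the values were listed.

Sorted (ascending): 10.84, 11.52, 11.73, 11.73, 11.74, 11.74, 11.97, 12.49, 12.89
The 2 values of 11.73 occupy positions 3–4 → each gets rank 4.
The 2 values of 11.74 occupy positions 5–6 → each gets rank 6.

4, 9, 4, 2, 8, 7, 1, 6, 6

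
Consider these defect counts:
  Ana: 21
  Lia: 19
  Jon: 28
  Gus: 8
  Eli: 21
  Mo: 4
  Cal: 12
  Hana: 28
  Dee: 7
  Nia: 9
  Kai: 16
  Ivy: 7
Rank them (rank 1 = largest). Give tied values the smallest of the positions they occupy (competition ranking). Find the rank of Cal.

Sorted (descending): 28, 28, 21, 21, 19, 16, 12, 9, 8, 7, 7, 4
The 2 values of 28 occupy positions 1–2 → each gets rank 1.
The 2 values of 21 occupy positions 3–4 → each gets rank 3.
The 2 values of 7 occupy positions 10–11 → each gets rank 10.
Cal has value 12 → rank 7.

7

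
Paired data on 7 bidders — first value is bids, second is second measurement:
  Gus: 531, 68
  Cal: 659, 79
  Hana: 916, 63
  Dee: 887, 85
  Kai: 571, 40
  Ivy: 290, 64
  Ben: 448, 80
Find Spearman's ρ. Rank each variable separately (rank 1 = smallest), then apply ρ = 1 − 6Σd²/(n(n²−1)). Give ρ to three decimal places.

0.000

Ranks of variable 1: 3, 5, 7, 6, 4, 1, 2
Ranks of variable 2: 4, 5, 2, 7, 1, 3, 6
d = r₁ − r₂: -1, 0, 5, -1, 3, -2, -4
d²: 1, 0, 25, 1, 9, 4, 16; Σd² = 56
ρ = 1 − 6·56/(7·48) = 1 − 336/336 = 0.000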